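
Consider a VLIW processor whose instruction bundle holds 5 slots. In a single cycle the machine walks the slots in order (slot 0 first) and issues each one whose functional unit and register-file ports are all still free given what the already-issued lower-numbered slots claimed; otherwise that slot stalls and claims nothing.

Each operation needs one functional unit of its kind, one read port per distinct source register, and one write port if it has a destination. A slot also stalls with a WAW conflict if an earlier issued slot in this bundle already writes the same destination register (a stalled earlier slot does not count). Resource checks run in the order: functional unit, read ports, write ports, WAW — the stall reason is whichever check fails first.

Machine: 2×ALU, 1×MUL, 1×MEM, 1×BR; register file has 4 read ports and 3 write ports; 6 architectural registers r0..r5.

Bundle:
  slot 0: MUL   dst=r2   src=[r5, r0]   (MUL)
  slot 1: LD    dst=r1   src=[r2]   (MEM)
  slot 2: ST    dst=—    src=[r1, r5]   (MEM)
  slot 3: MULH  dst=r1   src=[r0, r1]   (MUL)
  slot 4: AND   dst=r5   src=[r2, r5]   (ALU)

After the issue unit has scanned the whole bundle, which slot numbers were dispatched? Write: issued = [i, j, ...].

issued = [0, 1]

[0] MUL needs rd=2 wr=1: ok; after: ALU=2 MUL=0 MEM=1 BR=1, R=2, W=2
[1] MEM needs rd=1 wr=1: ok; after: ALU=2 MUL=0 MEM=0 BR=1, R=1, W=1
[2] MEM needs rd=2 wr=0: FU; after: ALU=2 MUL=0 MEM=0 BR=1, R=1, W=1
[3] MUL needs rd=2 wr=1: FU; after: ALU=2 MUL=0 MEM=0 BR=1, R=1, W=1
[4] ALU needs rd=2 wr=1: RD_PORT; after: ALU=2 MUL=0 MEM=0 BR=1, R=1, W=1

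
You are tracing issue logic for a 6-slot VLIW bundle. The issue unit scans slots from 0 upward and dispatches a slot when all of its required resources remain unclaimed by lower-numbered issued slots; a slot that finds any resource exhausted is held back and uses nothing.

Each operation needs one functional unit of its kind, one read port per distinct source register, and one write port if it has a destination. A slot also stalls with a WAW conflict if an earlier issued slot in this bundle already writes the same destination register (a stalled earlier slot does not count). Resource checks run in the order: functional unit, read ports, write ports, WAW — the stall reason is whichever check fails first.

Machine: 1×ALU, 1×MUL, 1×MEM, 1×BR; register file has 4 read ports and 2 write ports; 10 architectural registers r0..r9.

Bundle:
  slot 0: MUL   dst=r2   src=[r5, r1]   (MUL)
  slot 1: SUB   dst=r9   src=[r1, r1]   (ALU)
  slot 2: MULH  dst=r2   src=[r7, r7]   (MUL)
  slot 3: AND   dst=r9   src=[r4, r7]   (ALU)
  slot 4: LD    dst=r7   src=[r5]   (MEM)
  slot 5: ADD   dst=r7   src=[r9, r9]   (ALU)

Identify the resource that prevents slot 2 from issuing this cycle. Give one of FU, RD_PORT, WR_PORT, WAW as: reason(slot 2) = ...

reason(slot 2) = FU

slot 0 (MUL): ISSUE — free A1,Mu0,Ld1,B1 rp2 wp1
slot 1 (ALU): ISSUE — free A0,Mu0,Ld1,B1 rp1 wp0
slot 2 (MUL): stall FU — free A0,Mu0,Ld1,B1 rp1 wp0
slot 3 (ALU): stall FU — free A0,Mu0,Ld1,B1 rp1 wp0
slot 4 (MEM): stall WR_PORT — free A0,Mu0,Ld1,B1 rp1 wp0
slot 5 (ALU): stall FU — free A0,Mu0,Ld1,B1 rp1 wp0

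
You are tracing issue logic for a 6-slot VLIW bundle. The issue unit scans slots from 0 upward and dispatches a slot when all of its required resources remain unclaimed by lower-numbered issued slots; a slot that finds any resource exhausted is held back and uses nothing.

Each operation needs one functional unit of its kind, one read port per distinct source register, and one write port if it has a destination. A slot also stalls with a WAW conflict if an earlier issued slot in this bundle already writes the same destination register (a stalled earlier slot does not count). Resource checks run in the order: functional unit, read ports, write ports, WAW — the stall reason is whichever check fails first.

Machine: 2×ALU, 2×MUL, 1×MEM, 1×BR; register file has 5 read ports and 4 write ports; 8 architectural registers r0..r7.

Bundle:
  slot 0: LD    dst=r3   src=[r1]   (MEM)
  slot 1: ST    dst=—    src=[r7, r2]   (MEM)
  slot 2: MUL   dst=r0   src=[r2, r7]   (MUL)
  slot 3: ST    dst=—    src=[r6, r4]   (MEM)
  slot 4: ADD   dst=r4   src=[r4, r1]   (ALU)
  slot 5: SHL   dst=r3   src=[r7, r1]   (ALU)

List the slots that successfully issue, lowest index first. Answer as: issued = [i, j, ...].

  0. MEM→r3 ⇒ go  {2A/2Mu/0Ld/1B | 4r 3w}
  1. MEM ⇒ no(FU)  {2A/2Mu/0Ld/1B | 4r 3w}
  2. MUL→r0 ⇒ go  {2A/1Mu/0Ld/1B | 2r 2w}
  3. MEM ⇒ no(FU)  {2A/1Mu/0Ld/1B | 2r 2w}
  4. ALU→r4 ⇒ go  {1A/1Mu/0Ld/1B | 0r 1w}
  5. ALU→r3 ⇒ no(RD_PORT)  {1A/1Mu/0Ld/1B | 0r 1w}

issued = [0, 2, 4]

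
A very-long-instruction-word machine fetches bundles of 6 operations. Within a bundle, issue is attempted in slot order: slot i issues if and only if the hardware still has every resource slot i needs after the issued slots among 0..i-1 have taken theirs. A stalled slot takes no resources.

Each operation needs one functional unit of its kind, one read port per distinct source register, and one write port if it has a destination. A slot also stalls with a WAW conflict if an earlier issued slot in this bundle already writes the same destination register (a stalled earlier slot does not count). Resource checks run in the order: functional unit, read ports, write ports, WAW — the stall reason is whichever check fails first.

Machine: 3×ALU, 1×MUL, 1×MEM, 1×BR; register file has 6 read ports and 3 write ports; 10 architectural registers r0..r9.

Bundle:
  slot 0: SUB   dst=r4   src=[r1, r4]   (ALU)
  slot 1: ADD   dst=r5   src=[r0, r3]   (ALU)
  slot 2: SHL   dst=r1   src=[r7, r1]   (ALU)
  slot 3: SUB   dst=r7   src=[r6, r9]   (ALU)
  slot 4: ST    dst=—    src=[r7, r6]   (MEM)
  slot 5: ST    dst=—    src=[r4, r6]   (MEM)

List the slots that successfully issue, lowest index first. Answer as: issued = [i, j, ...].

issued = [0, 1, 2]

slot 0 (ALU): ISSUE — free A2,Mu1,Ld1,B1 rp4 wp2
slot 1 (ALU): ISSUE — free A1,Mu1,Ld1,B1 rp2 wp1
slot 2 (ALU): ISSUE — free A0,Mu1,Ld1,B1 rp0 wp0
slot 3 (ALU): stall FU — free A0,Mu1,Ld1,B1 rp0 wp0
slot 4 (MEM): stall RD_PORT — free A0,Mu1,Ld1,B1 rp0 wp0
slot 5 (MEM): stall RD_PORT — free A0,Mu1,Ld1,B1 rp0 wp0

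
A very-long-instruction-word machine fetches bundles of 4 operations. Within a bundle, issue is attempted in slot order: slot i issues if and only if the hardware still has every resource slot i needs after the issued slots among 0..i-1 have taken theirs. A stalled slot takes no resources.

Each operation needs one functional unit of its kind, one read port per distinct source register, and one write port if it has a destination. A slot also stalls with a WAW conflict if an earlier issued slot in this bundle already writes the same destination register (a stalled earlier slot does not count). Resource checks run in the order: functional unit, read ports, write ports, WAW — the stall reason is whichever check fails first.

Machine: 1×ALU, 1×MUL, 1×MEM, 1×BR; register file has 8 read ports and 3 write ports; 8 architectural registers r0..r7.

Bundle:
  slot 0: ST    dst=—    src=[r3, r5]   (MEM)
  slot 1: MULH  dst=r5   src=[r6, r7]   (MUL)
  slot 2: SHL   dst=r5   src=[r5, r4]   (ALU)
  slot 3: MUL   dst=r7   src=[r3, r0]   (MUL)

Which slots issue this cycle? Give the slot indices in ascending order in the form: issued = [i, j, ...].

  0. MEM ⇒ go  {1A/1Mu/0Ld/1B | 6r 3w}
  1. MUL→r5 ⇒ go  {1A/0Mu/0Ld/1B | 4r 2w}
  2. ALU→r5 ⇒ no(WAW)  {1A/0Mu/0Ld/1B | 4r 2w}
  3. MUL→r7 ⇒ no(FU)  {1A/0Mu/0Ld/1B | 4r 2w}

issued = [0, 1]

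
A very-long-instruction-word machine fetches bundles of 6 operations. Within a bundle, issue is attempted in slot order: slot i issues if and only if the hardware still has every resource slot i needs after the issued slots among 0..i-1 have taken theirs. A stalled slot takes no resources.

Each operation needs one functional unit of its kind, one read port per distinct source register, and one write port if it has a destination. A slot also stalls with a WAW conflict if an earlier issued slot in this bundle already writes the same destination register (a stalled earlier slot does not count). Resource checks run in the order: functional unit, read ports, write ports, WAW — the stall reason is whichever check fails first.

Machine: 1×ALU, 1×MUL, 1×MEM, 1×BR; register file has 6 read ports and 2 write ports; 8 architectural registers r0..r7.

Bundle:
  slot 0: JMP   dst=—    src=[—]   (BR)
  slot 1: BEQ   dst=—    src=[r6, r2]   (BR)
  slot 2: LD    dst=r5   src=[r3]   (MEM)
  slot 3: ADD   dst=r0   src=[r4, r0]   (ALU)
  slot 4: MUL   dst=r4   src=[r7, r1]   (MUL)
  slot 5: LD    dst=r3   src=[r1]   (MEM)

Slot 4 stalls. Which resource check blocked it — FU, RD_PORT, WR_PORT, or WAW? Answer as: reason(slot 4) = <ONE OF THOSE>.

(0) want 1×BR +0rd +0wr — yes → AL1|MU1|ME1|BR0|rd6|wr2
(1) want 1×BR +2rd +0wr — FU → AL1|MU1|ME1|BR0|rd6|wr2
(2) want 1×MEM +1rd +1wr — yes → AL1|MU1|ME0|BR0|rd5|wr1
(3) want 1×ALU +2rd +1wr — yes → AL0|MU1|ME0|BR0|rd3|wr0
(4) want 1×MUL +2rd +1wr — WR_PORT → AL0|MU1|ME0|BR0|rd3|wr0
(5) want 1×MEM +1rd +1wr — FU → AL0|MU1|ME0|BR0|rd3|wr0

reason(slot 4) = WR_PORT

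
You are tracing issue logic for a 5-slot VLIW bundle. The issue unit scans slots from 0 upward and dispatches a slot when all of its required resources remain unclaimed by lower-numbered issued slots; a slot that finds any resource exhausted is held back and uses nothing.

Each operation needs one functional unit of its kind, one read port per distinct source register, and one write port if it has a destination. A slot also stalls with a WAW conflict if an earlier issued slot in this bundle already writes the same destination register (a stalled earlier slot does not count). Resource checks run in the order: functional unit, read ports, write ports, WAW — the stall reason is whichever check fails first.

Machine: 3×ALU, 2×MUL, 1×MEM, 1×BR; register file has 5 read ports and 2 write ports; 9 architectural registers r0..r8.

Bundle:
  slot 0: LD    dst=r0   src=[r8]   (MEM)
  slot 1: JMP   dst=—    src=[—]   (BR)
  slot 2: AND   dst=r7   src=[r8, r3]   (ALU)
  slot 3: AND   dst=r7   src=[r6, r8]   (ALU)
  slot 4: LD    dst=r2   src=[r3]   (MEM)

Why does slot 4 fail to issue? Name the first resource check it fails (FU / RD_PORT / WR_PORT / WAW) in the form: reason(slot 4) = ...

(0) want 1×MEM +1rd +1wr — yes → AL3|MU2|ME0|BR1|rd4|wr1
(1) want 1×BR +0rd +0wr — yes → AL3|MU2|ME0|BR0|rd4|wr1
(2) want 1×ALU +2rd +1wr — yes → AL2|MU2|ME0|BR0|rd2|wr0
(3) want 1×ALU +2rd +1wr — WR_PORT → AL2|MU2|ME0|BR0|rd2|wr0
(4) want 1×MEM +1rd +1wr — FU → AL2|MU2|ME0|BR0|rd2|wr0

reason(slot 4) = FU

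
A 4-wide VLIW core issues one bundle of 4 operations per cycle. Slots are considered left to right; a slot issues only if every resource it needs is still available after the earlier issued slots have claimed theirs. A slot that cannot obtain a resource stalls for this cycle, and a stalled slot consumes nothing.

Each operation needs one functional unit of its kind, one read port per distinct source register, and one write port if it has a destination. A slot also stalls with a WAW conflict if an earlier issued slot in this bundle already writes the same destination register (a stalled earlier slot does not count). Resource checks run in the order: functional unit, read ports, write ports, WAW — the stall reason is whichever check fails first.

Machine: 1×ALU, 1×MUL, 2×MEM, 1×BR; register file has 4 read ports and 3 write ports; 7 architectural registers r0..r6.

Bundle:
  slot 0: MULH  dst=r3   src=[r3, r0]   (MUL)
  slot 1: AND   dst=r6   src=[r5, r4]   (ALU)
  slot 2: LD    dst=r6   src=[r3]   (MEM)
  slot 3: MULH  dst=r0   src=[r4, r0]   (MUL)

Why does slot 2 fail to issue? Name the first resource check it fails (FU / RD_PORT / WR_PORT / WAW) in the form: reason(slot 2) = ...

reason(slot 2) = RD_PORT

  0. MUL→r3 ⇒ go  {1A/0Mu/2Ld/1B | 2r 2w}
  1. ALU→r6 ⇒ go  {0A/0Mu/2Ld/1B | 0r 1w}
  2. MEM→r6 ⇒ no(RD_PORT)  {0A/0Mu/2Ld/1B | 0r 1w}
  3. MUL→r0 ⇒ no(FU)  {0A/0Mu/2Ld/1B | 0r 1w}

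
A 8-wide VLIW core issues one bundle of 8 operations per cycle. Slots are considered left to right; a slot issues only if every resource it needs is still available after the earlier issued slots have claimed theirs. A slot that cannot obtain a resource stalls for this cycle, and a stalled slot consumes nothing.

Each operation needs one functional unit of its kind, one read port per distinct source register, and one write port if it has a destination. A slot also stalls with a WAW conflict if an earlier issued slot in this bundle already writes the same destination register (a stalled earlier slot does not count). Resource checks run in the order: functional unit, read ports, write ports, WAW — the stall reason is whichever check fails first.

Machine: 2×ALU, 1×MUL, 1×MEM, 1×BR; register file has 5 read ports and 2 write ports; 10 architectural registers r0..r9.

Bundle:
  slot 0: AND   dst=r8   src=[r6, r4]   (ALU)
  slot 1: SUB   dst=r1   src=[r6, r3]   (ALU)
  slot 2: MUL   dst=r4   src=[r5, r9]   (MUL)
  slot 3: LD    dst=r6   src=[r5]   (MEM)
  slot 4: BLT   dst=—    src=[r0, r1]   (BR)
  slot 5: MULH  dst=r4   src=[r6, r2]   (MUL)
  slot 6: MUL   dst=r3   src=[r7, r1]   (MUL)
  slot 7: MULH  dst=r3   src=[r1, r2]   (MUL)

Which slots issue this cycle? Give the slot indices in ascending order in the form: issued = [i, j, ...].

issued = [0, 1]

(0) want 1×ALU +2rd +1wr — yes → AL1|MU1|ME1|BR1|rd3|wr1
(1) want 1×ALU +2rd +1wr — yes → AL0|MU1|ME1|BR1|rd1|wr0
(2) want 1×MUL +2rd +1wr — RD_PORT → AL0|MU1|ME1|BR1|rd1|wr0
(3) want 1×MEM +1rd +1wr — WR_PORT → AL0|MU1|ME1|BR1|rd1|wr0
(4) want 1×BR +2rd +0wr — RD_PORT → AL0|MU1|ME1|BR1|rd1|wr0
(5) want 1×MUL +2rd +1wr — RD_PORT → AL0|MU1|ME1|BR1|rd1|wr0
(6) want 1×MUL +2rd +1wr — RD_PORT → AL0|MU1|ME1|BR1|rd1|wr0
(7) want 1×MUL +2rd +1wr — RD_PORT → AL0|MU1|ME1|BR1|rd1|wr0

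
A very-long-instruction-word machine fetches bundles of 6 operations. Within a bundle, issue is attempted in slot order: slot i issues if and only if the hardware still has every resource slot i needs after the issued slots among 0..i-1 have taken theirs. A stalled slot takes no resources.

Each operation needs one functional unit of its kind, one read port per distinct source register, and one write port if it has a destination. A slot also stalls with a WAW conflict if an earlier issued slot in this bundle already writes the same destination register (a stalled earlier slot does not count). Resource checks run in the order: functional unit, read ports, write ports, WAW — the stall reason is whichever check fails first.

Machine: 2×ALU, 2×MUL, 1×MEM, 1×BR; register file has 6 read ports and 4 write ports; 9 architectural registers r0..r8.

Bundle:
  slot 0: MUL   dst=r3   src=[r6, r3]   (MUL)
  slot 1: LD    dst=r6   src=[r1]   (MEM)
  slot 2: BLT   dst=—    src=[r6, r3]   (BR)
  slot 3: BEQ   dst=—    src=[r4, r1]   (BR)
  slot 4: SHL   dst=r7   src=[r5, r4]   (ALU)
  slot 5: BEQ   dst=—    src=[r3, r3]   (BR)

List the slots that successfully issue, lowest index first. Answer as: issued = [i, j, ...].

slot 0 (MUL): ISSUE — free A2,Mu1,Ld1,B1 rp4 wp3
slot 1 (MEM): ISSUE — free A2,Mu1,Ld0,B1 rp3 wp2
slot 2 (BR): ISSUE — free A2,Mu1,Ld0,B0 rp1 wp2
slot 3 (BR): stall FU — free A2,Mu1,Ld0,B0 rp1 wp2
slot 4 (ALU): stall RD_PORT — free A2,Mu1,Ld0,B0 rp1 wp2
slot 5 (BR): stall FU — free A2,Mu1,Ld0,B0 rp1 wp2

issued = [0, 1, 2]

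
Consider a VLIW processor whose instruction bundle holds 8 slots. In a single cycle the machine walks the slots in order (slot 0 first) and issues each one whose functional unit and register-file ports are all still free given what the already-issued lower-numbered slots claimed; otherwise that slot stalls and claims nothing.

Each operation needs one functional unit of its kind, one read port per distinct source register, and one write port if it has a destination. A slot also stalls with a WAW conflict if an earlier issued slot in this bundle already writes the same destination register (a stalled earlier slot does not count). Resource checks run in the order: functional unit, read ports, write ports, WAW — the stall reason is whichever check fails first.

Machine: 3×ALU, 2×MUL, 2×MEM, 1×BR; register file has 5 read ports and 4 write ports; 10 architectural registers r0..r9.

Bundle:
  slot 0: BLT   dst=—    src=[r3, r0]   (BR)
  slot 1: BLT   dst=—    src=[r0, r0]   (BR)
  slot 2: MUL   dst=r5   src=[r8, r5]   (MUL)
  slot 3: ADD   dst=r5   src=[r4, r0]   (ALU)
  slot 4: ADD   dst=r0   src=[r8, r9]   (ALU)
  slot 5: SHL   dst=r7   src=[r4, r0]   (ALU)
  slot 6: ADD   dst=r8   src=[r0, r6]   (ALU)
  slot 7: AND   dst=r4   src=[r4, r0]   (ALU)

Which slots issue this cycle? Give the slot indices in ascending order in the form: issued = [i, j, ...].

(0) want 1×BR +2rd +0wr — yes → AL3|MU2|ME2|BR0|rd3|wr4
(1) want 1×BR +1rd +0wr — FU → AL3|MU2|ME2|BR0|rd3|wr4
(2) want 1×MUL +2rd +1wr — yes → AL3|MU1|ME2|BR0|rd1|wr3
(3) want 1×ALU +2rd +1wr — RD_PORT → AL3|MU1|ME2|BR0|rd1|wr3
(4) want 1×ALU +2rd +1wr — RD_PORT → AL3|MU1|ME2|BR0|rd1|wr3
(5) want 1×ALU +2rd +1wr — RD_PORT → AL3|MU1|ME2|BR0|rd1|wr3
(6) want 1×ALU +2rd +1wr — RD_PORT → AL3|MU1|ME2|BR0|rd1|wr3
(7) want 1×ALU +2rd +1wr — RD_PORT → AL3|MU1|ME2|BR0|rd1|wr3

issued = [0, 2]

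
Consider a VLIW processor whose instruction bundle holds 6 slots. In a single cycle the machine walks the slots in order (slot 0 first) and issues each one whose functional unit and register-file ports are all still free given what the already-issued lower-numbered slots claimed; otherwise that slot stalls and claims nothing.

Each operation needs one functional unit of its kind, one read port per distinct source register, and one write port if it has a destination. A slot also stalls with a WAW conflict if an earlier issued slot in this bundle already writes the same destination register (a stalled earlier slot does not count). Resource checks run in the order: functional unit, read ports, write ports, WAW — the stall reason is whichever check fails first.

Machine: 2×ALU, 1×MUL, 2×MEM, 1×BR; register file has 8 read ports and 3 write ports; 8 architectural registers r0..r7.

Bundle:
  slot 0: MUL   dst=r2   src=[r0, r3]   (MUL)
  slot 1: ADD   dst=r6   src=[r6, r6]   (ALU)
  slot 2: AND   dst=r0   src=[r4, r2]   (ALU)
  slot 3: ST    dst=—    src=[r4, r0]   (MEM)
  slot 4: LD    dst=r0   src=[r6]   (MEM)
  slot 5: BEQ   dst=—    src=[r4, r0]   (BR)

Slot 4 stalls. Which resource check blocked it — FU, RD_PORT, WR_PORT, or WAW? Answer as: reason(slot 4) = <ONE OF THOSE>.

reason(slot 4) = WR_PORT

#0 MUL src=r0,r3 dispatched  <A:2 Mu:0 Ld:2 B:1 rd:6 wr:2>
#1 ALU src=r6,r6 dispatched  <A:1 Mu:0 Ld:2 B:1 rd:5 wr:1>
#2 ALU src=r4,r2 dispatched  <A:0 Mu:0 Ld:2 B:1 rd:3 wr:0>
#3 MEM src=r4,r0 dispatched  <A:0 Mu:0 Ld:1 B:1 rd:1 wr:0>
#4 MEM src=r6 held:WR_PORT  <A:0 Mu:0 Ld:1 B:1 rd:1 wr:0>
#5 BR src=r4,r0 held:RD_PORT  <A:0 Mu:0 Ld:1 B:1 rd:1 wr:0>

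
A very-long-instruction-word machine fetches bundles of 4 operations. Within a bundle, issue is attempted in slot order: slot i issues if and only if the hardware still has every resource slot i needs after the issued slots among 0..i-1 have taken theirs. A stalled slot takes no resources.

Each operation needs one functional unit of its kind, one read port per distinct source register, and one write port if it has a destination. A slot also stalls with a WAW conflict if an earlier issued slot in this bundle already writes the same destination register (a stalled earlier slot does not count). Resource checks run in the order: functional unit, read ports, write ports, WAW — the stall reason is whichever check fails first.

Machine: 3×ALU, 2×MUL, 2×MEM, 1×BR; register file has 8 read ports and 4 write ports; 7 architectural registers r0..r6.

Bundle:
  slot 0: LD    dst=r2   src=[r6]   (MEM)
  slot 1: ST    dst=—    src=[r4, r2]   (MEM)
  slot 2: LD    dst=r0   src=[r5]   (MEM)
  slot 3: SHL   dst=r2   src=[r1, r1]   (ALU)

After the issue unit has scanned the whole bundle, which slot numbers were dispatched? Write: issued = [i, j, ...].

issued = [0, 1]

  0. MEM→r2 ⇒ go  {3A/2Mu/1Ld/1B | 7r 3w}
  1. MEM ⇒ go  {3A/2Mu/0Ld/1B | 5r 3w}
  2. MEM→r0 ⇒ no(FU)  {3A/2Mu/0Ld/1B | 5r 3w}
  3. ALU→r2 ⇒ no(WAW)  {3A/2Mu/0Ld/1B | 5r 3w}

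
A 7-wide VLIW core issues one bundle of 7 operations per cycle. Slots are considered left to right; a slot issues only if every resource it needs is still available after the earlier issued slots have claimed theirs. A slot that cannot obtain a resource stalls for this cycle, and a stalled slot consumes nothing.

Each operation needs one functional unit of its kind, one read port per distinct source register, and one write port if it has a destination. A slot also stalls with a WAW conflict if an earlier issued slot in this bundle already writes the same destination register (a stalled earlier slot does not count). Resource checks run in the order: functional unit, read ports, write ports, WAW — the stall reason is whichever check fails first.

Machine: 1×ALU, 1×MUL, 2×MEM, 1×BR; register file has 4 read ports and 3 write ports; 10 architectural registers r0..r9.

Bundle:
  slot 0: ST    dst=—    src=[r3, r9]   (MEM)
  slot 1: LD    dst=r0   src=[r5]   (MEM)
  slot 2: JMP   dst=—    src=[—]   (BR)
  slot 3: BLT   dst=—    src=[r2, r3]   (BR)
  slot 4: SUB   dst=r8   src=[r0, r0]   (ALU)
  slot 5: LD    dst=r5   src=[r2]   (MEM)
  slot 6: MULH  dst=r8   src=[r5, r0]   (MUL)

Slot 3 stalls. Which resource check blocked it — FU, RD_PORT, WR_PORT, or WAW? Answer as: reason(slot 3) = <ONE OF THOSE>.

reason(slot 3) = FU

  0. MEM ⇒ go  {1A/1Mu/1Ld/1B | 2r 3w}
  1. MEM→r0 ⇒ go  {1A/1Mu/0Ld/1B | 1r 2w}
  2. BR ⇒ go  {1A/1Mu/0Ld/0B | 1r 2w}
  3. BR ⇒ no(FU)  {1A/1Mu/0Ld/0B | 1r 2w}
  4. ALU→r8 ⇒ go  {0A/1Mu/0Ld/0B | 0r 1w}
  5. MEM→r5 ⇒ no(FU)  {0A/1Mu/0Ld/0B | 0r 1w}
  6. MUL→r8 ⇒ no(RD_PORT)  {0A/1Mu/0Ld/0B | 0r 1w}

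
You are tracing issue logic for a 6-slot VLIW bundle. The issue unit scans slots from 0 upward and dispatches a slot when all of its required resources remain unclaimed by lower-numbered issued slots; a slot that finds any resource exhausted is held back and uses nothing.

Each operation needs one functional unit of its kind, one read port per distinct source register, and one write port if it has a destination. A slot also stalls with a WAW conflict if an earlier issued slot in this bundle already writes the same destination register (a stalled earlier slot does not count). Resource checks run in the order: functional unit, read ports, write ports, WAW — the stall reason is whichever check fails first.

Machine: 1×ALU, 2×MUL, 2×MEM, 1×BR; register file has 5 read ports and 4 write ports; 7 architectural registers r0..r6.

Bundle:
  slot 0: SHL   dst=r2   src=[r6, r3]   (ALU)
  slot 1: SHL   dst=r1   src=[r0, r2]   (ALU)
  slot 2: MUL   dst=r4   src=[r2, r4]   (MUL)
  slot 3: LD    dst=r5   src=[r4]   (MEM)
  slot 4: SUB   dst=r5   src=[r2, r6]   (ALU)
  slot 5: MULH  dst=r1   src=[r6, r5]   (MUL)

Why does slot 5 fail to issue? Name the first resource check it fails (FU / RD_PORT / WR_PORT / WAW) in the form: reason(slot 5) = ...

  0. ALU→r2 ⇒ go  {0A/2Mu/2Ld/1B | 3r 3w}
  1. ALU→r1 ⇒ no(FU)  {0A/2Mu/2Ld/1B | 3r 3w}
  2. MUL→r4 ⇒ go  {0A/1Mu/2Ld/1B | 1r 2w}
  3. MEM→r5 ⇒ go  {0A/1Mu/1Ld/1B | 0r 1w}
  4. ALU→r5 ⇒ no(FU)  {0A/1Mu/1Ld/1B | 0r 1w}
  5. MUL→r1 ⇒ no(RD_PORT)  {0A/1Mu/1Ld/1B | 0r 1w}

reason(slot 5) = RD_PORT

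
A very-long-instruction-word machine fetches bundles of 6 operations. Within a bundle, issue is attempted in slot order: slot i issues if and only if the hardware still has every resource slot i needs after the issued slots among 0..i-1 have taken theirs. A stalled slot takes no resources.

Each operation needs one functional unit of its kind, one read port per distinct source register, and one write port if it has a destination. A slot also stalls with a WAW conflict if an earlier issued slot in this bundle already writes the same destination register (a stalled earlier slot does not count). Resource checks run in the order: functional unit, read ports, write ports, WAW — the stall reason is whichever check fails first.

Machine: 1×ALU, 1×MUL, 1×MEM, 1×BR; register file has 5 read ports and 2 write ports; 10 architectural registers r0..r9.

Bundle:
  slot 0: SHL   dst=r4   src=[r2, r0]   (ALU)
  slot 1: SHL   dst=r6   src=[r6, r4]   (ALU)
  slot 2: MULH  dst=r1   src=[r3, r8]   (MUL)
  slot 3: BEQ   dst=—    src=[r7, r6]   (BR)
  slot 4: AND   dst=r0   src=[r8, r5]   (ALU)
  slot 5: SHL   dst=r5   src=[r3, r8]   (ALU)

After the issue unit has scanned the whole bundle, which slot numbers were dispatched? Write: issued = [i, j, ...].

issued = [0, 2]

(0) want 1×ALU +2rd +1wr — yes → AL0|MU1|ME1|BR1|rd3|wr1
(1) want 1×ALU +2rd +1wr — FU → AL0|MU1|ME1|BR1|rd3|wr1
(2) want 1×MUL +2rd +1wr — yes → AL0|MU0|ME1|BR1|rd1|wr0
(3) want 1×BR +2rd +0wr — RD_PORT → AL0|MU0|ME1|BR1|rd1|wr0
(4) want 1×ALU +2rd +1wr — FU → AL0|MU0|ME1|BR1|rd1|wr0
(5) want 1×ALU +2rd +1wr — FU → AL0|MU0|ME1|BR1|rd1|wr0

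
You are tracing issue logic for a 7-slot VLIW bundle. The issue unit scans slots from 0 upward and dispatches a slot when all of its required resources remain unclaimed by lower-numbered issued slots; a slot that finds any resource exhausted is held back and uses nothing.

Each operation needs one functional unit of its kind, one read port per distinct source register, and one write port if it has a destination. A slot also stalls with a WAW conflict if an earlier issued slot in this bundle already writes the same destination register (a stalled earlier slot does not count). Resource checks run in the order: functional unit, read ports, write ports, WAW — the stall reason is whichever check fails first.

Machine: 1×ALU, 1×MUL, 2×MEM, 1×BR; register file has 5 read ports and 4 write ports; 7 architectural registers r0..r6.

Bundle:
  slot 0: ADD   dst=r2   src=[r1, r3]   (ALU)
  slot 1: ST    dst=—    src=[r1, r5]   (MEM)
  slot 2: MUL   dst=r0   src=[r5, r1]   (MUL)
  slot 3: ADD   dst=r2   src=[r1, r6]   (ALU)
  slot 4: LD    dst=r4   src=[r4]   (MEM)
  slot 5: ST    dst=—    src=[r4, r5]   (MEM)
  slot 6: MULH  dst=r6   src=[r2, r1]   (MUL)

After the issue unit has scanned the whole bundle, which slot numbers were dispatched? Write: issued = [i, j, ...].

issued = [0, 1, 4]

[0] ALU needs rd=2 wr=1: ok; after: ALU=0 MUL=1 MEM=2 BR=1, R=3, W=3
[1] MEM needs rd=2 wr=0: ok; after: ALU=0 MUL=1 MEM=1 BR=1, R=1, W=3
[2] MUL needs rd=2 wr=1: RD_PORT; after: ALU=0 MUL=1 MEM=1 BR=1, R=1, W=3
[3] ALU needs rd=2 wr=1: FU; after: ALU=0 MUL=1 MEM=1 BR=1, R=1, W=3
[4] MEM needs rd=1 wr=1: ok; after: ALU=0 MUL=1 MEM=0 BR=1, R=0, W=2
[5] MEM needs rd=2 wr=0: FU; after: ALU=0 MUL=1 MEM=0 BR=1, R=0, W=2
[6] MUL needs rd=2 wr=1: RD_PORT; after: ALU=0 MUL=1 MEM=0 BR=1, R=0, W=2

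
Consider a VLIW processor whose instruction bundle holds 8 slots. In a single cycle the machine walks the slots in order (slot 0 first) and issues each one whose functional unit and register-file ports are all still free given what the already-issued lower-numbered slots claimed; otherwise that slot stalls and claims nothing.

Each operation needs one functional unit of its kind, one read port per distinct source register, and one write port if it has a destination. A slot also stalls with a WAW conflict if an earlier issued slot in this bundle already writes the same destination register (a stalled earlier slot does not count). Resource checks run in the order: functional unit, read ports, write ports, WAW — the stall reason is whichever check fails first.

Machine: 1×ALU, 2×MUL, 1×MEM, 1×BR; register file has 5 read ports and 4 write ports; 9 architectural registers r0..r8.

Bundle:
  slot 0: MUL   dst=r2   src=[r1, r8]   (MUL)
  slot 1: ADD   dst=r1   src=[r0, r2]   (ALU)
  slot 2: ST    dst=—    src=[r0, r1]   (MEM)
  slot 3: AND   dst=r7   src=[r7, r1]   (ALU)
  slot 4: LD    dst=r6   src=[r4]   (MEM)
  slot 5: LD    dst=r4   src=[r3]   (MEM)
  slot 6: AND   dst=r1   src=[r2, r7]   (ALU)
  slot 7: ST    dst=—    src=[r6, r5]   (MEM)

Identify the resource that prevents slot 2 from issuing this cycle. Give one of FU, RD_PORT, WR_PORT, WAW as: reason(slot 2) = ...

slot 0 (MUL): ISSUE — free A1,Mu1,Ld1,B1 rp3 wp3
slot 1 (ALU): ISSUE — free A0,Mu1,Ld1,B1 rp1 wp2
slot 2 (MEM): stall RD_PORT — free A0,Mu1,Ld1,B1 rp1 wp2
slot 3 (ALU): stall FU — free A0,Mu1,Ld1,B1 rp1 wp2
slot 4 (MEM): ISSUE — free A0,Mu1,Ld0,B1 rp0 wp1
slot 5 (MEM): stall FU — free A0,Mu1,Ld0,B1 rp0 wp1
slot 6 (ALU): stall FU — free A0,Mu1,Ld0,B1 rp0 wp1
slot 7 (MEM): stall FU — free A0,Mu1,Ld0,B1 rp0 wp1

reason(slot 2) = RD_PORT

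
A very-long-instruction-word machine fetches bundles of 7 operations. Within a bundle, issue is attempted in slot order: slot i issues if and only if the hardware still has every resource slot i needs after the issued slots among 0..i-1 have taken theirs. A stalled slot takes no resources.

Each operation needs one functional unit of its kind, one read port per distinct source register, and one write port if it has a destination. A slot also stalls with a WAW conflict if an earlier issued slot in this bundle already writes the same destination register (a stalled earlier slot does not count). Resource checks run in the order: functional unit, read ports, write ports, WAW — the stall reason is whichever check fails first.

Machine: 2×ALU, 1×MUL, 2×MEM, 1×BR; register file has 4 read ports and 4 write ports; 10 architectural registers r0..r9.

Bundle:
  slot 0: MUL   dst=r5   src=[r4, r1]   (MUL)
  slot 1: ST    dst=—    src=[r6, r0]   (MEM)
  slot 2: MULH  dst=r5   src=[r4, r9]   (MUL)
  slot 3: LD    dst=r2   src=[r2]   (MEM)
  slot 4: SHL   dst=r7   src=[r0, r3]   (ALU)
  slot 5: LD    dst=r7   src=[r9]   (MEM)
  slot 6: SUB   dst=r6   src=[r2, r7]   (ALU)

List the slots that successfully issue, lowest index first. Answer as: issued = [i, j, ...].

[0] MUL needs rd=2 wr=1: ok; after: ALU=2 MUL=0 MEM=2 BR=1, R=2, W=3
[1] MEM needs rd=2 wr=0: ok; after: ALU=2 MUL=0 MEM=1 BR=1, R=0, W=3
[2] MUL needs rd=2 wr=1: FU; after: ALU=2 MUL=0 MEM=1 BR=1, R=0, W=3
[3] MEM needs rd=1 wr=1: RD_PORT; after: ALU=2 MUL=0 MEM=1 BR=1, R=0, W=3
[4] ALU needs rd=2 wr=1: RD_PORT; after: ALU=2 MUL=0 MEM=1 BR=1, R=0, W=3
[5] MEM needs rd=1 wr=1: RD_PORT; after: ALU=2 MUL=0 MEM=1 BR=1, R=0, W=3
[6] ALU needs rd=2 wr=1: RD_PORT; after: ALU=2 MUL=0 MEM=1 BR=1, R=0, W=3

issued = [0, 1]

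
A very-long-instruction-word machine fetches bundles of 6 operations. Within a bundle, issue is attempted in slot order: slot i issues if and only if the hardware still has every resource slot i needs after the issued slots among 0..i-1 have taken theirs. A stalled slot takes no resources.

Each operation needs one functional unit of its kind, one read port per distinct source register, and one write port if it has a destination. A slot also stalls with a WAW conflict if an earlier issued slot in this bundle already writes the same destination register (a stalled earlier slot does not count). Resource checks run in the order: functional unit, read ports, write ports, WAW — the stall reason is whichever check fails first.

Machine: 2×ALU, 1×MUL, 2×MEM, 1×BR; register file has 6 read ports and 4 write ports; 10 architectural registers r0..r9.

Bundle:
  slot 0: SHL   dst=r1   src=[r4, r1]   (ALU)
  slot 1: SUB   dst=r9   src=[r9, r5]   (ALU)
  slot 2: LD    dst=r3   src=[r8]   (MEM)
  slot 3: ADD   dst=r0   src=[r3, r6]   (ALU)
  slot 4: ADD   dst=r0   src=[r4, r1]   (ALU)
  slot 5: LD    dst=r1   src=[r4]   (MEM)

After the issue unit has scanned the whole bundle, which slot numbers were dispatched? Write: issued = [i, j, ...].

[0] ALU needs rd=2 wr=1: ok; after: ALU=1 MUL=1 MEM=2 BR=1, R=4, W=3
[1] ALU needs rd=2 wr=1: ok; after: ALU=0 MUL=1 MEM=2 BR=1, R=2, W=2
[2] MEM needs rd=1 wr=1: ok; after: ALU=0 MUL=1 MEM=1 BR=1, R=1, W=1
[3] ALU needs rd=2 wr=1: FU; after: ALU=0 MUL=1 MEM=1 BR=1, R=1, W=1
[4] ALU needs rd=2 wr=1: FU; after: ALU=0 MUL=1 MEM=1 BR=1, R=1, W=1
[5] MEM needs rd=1 wr=1: WAW; after: ALU=0 MUL=1 MEM=1 BR=1, R=1, W=1

issued = [0, 1, 2]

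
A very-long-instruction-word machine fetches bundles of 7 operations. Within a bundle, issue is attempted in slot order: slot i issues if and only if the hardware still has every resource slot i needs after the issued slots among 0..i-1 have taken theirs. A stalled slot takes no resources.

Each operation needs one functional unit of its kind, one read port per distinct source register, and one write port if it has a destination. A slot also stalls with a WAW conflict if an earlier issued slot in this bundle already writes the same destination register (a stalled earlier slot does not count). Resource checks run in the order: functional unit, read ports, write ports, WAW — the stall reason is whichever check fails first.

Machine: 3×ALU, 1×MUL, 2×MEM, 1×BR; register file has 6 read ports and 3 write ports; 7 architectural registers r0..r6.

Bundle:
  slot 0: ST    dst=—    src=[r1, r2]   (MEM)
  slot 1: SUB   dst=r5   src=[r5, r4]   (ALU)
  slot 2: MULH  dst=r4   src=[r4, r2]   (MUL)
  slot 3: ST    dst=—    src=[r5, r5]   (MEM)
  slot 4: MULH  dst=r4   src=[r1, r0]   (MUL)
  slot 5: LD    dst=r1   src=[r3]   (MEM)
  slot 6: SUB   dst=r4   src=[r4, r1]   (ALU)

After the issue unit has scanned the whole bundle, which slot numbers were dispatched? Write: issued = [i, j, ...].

slot 0 (MEM): ISSUE — free A3,Mu1,Ld1,B1 rp4 wp3
slot 1 (ALU): ISSUE — free A2,Mu1,Ld1,B1 rp2 wp2
slot 2 (MUL): ISSUE — free A2,Mu0,Ld1,B1 rp0 wp1
slot 3 (MEM): stall RD_PORT — free A2,Mu0,Ld1,B1 rp0 wp1
slot 4 (MUL): stall FU — free A2,Mu0,Ld1,B1 rp0 wp1
slot 5 (MEM): stall RD_PORT — free A2,Mu0,Ld1,B1 rp0 wp1
slot 6 (ALU): stall RD_PORT — free A2,Mu0,Ld1,B1 rp0 wp1

issued = [0, 1, 2]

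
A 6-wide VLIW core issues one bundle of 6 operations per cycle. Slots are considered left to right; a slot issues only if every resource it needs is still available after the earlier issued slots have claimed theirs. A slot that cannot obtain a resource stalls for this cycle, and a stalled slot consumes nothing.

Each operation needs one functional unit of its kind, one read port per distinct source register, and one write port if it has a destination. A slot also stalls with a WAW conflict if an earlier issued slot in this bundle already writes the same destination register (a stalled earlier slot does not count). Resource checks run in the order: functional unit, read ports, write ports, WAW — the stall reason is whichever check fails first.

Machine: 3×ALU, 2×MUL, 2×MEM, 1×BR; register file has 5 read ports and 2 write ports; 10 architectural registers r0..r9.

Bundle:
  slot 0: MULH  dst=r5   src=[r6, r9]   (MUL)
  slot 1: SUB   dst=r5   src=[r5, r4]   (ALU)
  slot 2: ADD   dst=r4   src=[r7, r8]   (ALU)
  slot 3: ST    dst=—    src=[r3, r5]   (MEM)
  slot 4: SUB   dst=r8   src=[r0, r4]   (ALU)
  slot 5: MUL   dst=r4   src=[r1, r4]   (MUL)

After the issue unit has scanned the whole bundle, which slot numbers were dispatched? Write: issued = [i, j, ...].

slot 0 (MUL): ISSUE — free A3,Mu1,Ld2,B1 rp3 wp1
slot 1 (ALU): stall WAW — free A3,Mu1,Ld2,B1 rp3 wp1
slot 2 (ALU): ISSUE — free A2,Mu1,Ld2,B1 rp1 wp0
slot 3 (MEM): stall RD_PORT — free A2,Mu1,Ld2,B1 rp1 wp0
slot 4 (ALU): stall RD_PORT — free A2,Mu1,Ld2,B1 rp1 wp0
slot 5 (MUL): stall RD_PORT — free A2,Mu1,Ld2,B1 rp1 wp0

issued = [0, 2]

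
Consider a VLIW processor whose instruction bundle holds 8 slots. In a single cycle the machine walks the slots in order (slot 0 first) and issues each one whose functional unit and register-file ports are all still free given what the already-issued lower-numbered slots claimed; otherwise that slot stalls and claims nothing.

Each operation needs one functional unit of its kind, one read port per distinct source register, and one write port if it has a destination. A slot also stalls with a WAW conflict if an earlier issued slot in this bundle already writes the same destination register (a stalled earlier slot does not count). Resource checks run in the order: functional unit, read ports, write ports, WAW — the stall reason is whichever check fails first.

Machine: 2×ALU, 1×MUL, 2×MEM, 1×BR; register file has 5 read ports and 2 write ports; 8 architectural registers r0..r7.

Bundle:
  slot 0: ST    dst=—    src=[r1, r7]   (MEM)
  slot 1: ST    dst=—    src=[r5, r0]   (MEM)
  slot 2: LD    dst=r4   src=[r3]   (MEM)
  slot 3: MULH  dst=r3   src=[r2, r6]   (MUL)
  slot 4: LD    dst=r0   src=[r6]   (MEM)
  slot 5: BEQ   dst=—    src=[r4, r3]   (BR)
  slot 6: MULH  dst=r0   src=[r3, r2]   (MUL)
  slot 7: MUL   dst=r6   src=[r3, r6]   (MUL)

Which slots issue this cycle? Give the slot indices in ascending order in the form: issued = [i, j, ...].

issued = [0, 1]

#0 MEM src=r1,r7 dispatched  <A:2 Mu:1 Ld:1 B:1 rd:3 wr:2>
#1 MEM src=r5,r0 dispatched  <A:2 Mu:1 Ld:0 B:1 rd:1 wr:2>
#2 MEM src=r3 held:FU  <A:2 Mu:1 Ld:0 B:1 rd:1 wr:2>
#3 MUL src=r2,r6 held:RD_PORT  <A:2 Mu:1 Ld:0 B:1 rd:1 wr:2>
#4 MEM src=r6 held:FU  <A:2 Mu:1 Ld:0 B:1 rd:1 wr:2>
#5 BR src=r4,r3 held:RD_PORT  <A:2 Mu:1 Ld:0 B:1 rd:1 wr:2>
#6 MUL src=r3,r2 held:RD_PORT  <A:2 Mu:1 Ld:0 B:1 rd:1 wr:2>
#7 MUL src=r3,r6 held:RD_PORT  <A:2 Mu:1 Ld:0 B:1 rd:1 wr:2>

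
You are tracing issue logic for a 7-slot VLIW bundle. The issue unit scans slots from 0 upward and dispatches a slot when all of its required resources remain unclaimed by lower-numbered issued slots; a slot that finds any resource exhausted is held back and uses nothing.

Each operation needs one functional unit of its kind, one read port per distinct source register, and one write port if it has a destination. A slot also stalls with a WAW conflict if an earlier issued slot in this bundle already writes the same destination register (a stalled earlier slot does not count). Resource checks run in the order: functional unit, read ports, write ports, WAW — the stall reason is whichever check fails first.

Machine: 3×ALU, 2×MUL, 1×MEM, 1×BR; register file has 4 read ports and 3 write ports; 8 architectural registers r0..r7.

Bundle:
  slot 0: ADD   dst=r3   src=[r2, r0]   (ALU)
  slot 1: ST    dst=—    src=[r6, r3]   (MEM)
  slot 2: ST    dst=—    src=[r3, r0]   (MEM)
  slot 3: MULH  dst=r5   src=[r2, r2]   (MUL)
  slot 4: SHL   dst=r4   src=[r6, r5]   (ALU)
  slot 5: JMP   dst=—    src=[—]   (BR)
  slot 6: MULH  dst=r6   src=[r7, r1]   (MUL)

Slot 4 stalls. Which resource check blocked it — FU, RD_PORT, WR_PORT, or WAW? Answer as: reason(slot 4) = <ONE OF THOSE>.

[0] ALU needs rd=2 wr=1: ok; after: ALU=2 MUL=2 MEM=1 BR=1, R=2, W=2
[1] MEM needs rd=2 wr=0: ok; after: ALU=2 MUL=2 MEM=0 BR=1, R=0, W=2
[2] MEM needs rd=2 wr=0: FU; after: ALU=2 MUL=2 MEM=0 BR=1, R=0, W=2
[3] MUL needs rd=1 wr=1: RD_PORT; after: ALU=2 MUL=2 MEM=0 BR=1, R=0, W=2
[4] ALU needs rd=2 wr=1: RD_PORT; after: ALU=2 MUL=2 MEM=0 BR=1, R=0, W=2
[5] BR needs rd=0 wr=0: ok; after: ALU=2 MUL=2 MEM=0 BR=0, R=0, W=2
[6] MUL needs rd=2 wr=1: RD_PORT; after: ALU=2 MUL=2 MEM=0 BR=0, R=0, W=2

reason(slot 4) = RD_PORT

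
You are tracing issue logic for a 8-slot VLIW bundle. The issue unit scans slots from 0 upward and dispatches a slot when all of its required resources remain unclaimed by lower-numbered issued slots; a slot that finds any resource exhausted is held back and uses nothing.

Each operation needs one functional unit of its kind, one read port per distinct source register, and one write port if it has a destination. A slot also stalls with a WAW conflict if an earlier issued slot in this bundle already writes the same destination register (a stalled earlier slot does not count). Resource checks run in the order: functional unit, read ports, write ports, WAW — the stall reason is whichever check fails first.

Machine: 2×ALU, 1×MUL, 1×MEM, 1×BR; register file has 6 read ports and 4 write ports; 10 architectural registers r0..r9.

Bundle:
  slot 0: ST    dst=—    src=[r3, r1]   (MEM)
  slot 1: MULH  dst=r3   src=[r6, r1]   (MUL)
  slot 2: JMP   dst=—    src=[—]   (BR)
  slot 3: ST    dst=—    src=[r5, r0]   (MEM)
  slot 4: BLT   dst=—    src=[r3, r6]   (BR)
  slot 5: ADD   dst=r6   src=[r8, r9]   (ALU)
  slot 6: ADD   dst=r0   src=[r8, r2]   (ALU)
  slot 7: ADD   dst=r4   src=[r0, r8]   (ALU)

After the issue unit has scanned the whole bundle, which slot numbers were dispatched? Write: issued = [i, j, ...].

issued = [0, 1, 2, 5]

(0) want 1×MEM +2rd +0wr — yes → AL2|MU1|ME0|BR1|rd4|wr4
(1) want 1×MUL +2rd +1wr — yes → AL2|MU0|ME0|BR1|rd2|wr3
(2) want 1×BR +0rd +0wr — yes → AL2|MU0|ME0|BR0|rd2|wr3
(3) want 1×MEM +2rd +0wr — FU → AL2|MU0|ME0|BR0|rd2|wr3
(4) want 1×BR +2rd +0wr — FU → AL2|MU0|ME0|BR0|rd2|wr3
(5) want 1×ALU +2rd +1wr — yes → AL1|MU0|ME0|BR0|rd0|wr2
(6) want 1×ALU +2rd +1wr — RD_PORT → AL1|MU0|ME0|BR0|rd0|wr2
(7) want 1×ALU +2rd +1wr — RD_PORT → AL1|MU0|ME0|BR0|rd0|wr2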